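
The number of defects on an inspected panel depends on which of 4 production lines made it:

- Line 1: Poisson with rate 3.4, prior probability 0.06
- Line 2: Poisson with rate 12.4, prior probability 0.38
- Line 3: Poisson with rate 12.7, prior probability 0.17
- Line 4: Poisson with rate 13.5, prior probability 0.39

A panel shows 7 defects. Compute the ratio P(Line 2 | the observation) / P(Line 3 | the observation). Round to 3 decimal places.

Posterior odds = (P(Z=i) f_i(x)) / (P(Z=j) f_j(x)); the normalising sum cancels.
Component likelihoods at x = 7 defects:
  f_1 = 0.0347793
  f_2 = 0.0368358
  f_3 = 0.0322593
  f_4 = 0.0222295
0.0139976 / 0.00548409 ≈ 2.552

2.552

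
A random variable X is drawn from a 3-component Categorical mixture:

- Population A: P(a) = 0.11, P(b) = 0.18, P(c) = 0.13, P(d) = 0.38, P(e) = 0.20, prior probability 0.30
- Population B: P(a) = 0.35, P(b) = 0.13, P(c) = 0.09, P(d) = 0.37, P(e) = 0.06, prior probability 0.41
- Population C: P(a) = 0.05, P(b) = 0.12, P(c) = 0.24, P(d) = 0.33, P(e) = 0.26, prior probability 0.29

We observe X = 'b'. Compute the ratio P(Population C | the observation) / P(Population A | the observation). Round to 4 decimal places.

Only the two components matter; the odds are (π_i f_i(x)) / (π_j f_j(x)).
Categorical probabilities:
  L_A = 0.18
  L_B = 0.13
  L_C = 0.12
0.0348 / 0.054 ≈ 0.6444

0.6444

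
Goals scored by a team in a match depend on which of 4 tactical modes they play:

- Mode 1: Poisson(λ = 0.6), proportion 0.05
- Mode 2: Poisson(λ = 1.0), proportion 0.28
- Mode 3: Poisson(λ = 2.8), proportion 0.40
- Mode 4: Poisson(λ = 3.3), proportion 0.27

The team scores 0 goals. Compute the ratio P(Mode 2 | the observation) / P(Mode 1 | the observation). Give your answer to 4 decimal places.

Since P(k|x) ∝ w_k f_k(x), the posterior odds are w_i f_i(x) / (w_j f_j(x)).
Evaluate each component's likelihood at the observed value:
  p_1 = e^(−0.6)·0.6^0/0! = 0.548812
  p_2 = e^(−1.0)·1.0^0/0! = 0.367879
  p_3 = e^(−2.8)·2.8^0/0! = 0.0608101
  p_4 = e^(−3.3)·3.3^0/0! = 0.0368832
0.103006 / 0.0274406 ≈ 3.7538

3.7538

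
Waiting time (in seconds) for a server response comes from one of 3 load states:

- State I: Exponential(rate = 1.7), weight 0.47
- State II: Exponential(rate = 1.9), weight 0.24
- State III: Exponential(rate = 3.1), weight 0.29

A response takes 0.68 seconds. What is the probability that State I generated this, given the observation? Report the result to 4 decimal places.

0.5175

Posterior ∝ prior × likelihood, so P(k | x) ∝ w_k f_k(x); normalise over all components.
Component likelihoods at x = 0.68 seconds:
  L_I = 1.7·e^(−1.7·0.68) = 1.7·e^(−1.1560) = 0.535062
  L_II = 1.9·e^(−1.9·0.68) = 1.9·e^(−1.2920) = 0.52197
  L_III = 3.1·e^(−3.1·0.68) = 3.1·e^(−2.1080) = 0.37659
Multiply by the mixture weights:
  w_I·L_I = 0.47 × 0.535062 = 0.251479
  w_II·L_II = 0.24 × 0.52197 = 0.125273
  w_III·L_III = 0.29 × 0.37659 = 0.109211
Denominator: 0.251479 + 0.125273 + 0.109211 = 0.485963
So the posterior for State I is 0.251479 / 0.485963 ≈ 0.5175.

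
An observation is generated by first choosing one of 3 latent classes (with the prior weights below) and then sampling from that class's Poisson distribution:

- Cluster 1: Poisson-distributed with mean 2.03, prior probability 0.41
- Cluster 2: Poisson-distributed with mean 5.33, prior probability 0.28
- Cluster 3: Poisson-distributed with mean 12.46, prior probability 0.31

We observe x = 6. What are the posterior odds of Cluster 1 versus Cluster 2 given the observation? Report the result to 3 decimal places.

Since P(k|x) ∝ P(Z=k) f_k(x), the posterior odds are P(Z=i) f_i(x) / (P(Z=j) f_j(x)).
Evaluate each component's likelihood at the observed value:
  p_1 = 0.0127652
  p_2 = 0.154256
  p_3 = 0.0201589
Posterior odds = (P(Z=1)·p_1) / (P(Z=2)·p_2) = (0.41·0.0127652) / (0.28·0.154256) = 0.00523371 / 0.0431916 ≈ 0.121

0.121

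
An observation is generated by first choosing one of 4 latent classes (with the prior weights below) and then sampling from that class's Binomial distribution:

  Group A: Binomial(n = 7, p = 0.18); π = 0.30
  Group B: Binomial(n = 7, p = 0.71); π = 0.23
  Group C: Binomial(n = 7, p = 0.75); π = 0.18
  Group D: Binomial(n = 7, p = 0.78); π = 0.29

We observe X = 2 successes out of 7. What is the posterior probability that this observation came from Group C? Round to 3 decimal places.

Apply Bayes' rule: the posterior for each component is proportional to its prior times its likelihood at x.
Component likelihoods at x = 2 successes out of 7:
  L_A = C(7,2)·0.18^2·0.82^5 = 21·0.0324·0.37074 = 0.252251
  L_B = C(7,2)·0.71^2·0.29^5 = 21·0.5041·0.00205111 = 0.0217133
  L_C = C(7,2)·0.75^2·0.25^5 = 21·0.5625·0.000976562 = 0.0115356
  L_D = C(7,2)·0.78^2·0.22^5 = 21·0.6084·0.000515363 = 0.00658449
Unnormalised posteriors:
  P(Z=A)·L_A = 0.30 × 0.252251 = 0.0756754
  P(Z=B)·L_B = 0.23 × 0.0217133 = 0.00499406
  P(Z=C)·L_C = 0.18 × 0.0115356 = 0.00207642
  P(Z=D)·L_D = 0.29 × 0.00658449 = 0.0019095
Evidence: 0.0756754 + 0.00499406 + 0.00207642 + 0.0019095 = 0.0846554
So the posterior for Group C is 0.00207642 / 0.0846554 ≈ 0.025.

0.025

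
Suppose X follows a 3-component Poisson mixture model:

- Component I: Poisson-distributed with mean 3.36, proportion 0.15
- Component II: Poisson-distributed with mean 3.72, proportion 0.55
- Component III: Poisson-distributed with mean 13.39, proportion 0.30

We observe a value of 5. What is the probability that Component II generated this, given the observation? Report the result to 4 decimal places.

0.7963

The responsibility of component k is π_k f_k(x) divided by Σ_j π_j f_j(x).
Evaluate each component's likelihood at the observed value:
  p_I = e^(−3.36)·3.36^5/5! = 0.123961
  p_II = e^(−3.72)·3.72^5/5! = 0.143866
  p_III = e^(−13.39)·13.39^5/5! = 0.00548932
Weight by the priors:
  π_I·p_I = 0.15 × 0.123961 = 0.0185942
  π_II·p_II = 0.55 × 0.143866 = 0.0791263
  π_III·p_III = 0.30 × 0.00548932 = 0.0016468
Marginal: 0.0185942 + 0.0791263 + 0.0016468 = 0.0993672
So the posterior for Component II is 0.0791263 / 0.0993672 ≈ 0.7963.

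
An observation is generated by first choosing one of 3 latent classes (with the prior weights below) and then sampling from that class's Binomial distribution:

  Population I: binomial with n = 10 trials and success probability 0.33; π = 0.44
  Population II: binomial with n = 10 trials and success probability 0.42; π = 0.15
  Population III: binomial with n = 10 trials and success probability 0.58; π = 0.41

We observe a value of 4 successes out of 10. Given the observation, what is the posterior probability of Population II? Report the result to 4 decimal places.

P(component k | x) = w_k·f_k(x) / marginal(x), where marginal(x) = Σ_j w_j·f_j(x).
Evaluate each component's likelihood at the observed value:
  L_I = 0.225281
  L_II = 0.248762
  L_III = 0.130445
Weight by the priors:
  w_I·L_I = 0.44 × 0.225281 = 0.0991235
  w_II·L_II = 0.15 × 0.248762 = 0.0373143
  w_III·L_III = 0.41 × 0.130445 = 0.0534824
Denominator: 0.0991235 + 0.0373143 + 0.0534824 = 0.18992
P(Population II | x) ≈ 0.1965

0.1965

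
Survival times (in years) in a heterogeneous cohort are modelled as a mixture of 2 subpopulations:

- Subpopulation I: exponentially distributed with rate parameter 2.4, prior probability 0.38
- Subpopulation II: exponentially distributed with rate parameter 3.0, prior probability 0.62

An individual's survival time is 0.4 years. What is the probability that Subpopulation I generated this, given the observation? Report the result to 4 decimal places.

0.3840

Apply Bayes' rule: the posterior for each component is proportional to its prior times its likelihood at x.
Component likelihoods at x = 0.4 years:
  p_I = 0.918943
  p_II = 0.903583
Unnormalised posteriors:
  π_I·p_I = 0.38 × 0.918943 = 0.349198
  π_II·p_II = 0.62 × 0.903583 = 0.560221
Marginal: 0.349198 + 0.560221 = 0.90942
Responsibility of Subpopulation I: 0.349198 / 0.90942 ≈ 0.3840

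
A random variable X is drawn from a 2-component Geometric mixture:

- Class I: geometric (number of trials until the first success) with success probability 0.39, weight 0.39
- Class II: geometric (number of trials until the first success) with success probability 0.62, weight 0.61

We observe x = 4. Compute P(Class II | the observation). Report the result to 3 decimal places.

0.375

Posterior ∝ prior × likelihood, so P(k | x) ∝ π_k f_k(x); normalise over all components.
Component likelihoods at x = 4:
  p_I = 0.39·(1−0.39)^3 = 0.39·0.226981 = 0.0885226
  p_II = 0.62·(1−0.62)^3 = 0.62·0.054872 = 0.0340206
Weight by the priors:
  π_I·p_I = 0.39 × 0.0885226 = 0.0345238
  π_II·p_II = 0.61 × 0.0340206 = 0.0207526
Marginal: 0.0345238 + 0.0207526 = 0.0552764
P(Class II | x) ≈ 0.375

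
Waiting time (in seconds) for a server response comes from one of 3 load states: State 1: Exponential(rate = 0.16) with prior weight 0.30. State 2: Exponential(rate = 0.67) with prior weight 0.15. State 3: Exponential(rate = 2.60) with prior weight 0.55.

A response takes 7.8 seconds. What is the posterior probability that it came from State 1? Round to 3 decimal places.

P(component k | x) = P(Z=k)·f_k(x) / marginal(x), where marginal(x) = Σ_j P(Z=j)·f_j(x).
Exponential densities:
  f_1 = 0.16·e^(−0.16·7.8) = 0.16·e^(−1.2480) = 0.0459325
  f_2 = 0.67·e^(−0.67·7.8) = 0.67·e^(−5.2260) = 0.00360124
  f_3 = 2.60·e^(−2.60·7.8) = 2.60·e^(−20.2800) = 4.05024e-09
Prior × likelihood for each component:
  P(Z=1)·f_1 = 0.30 × 0.0459325 = 0.0137798
  P(Z=2)·f_2 = 0.15 × 0.00360124 = 0.000540186
  P(Z=3)·f_3 = 0.55 × 4.05024e-09 = 2.22763e-09
Normaliser: 0.0137798 + 0.000540186 + 2.22763e-09 = 0.01432
So the posterior for State 1 is 0.0137798 / 0.01432 ≈ 0.962.

0.962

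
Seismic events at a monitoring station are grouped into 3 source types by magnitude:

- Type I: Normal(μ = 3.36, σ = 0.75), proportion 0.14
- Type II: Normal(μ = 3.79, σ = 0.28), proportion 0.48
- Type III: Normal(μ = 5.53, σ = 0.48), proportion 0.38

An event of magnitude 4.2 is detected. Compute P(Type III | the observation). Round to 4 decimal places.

The responsibility of component k is π_k f_k(x) divided by Σ_j π_j f_j(x).
Evaluate each component's likelihood at the observed value:
  p_I = (1/(0.75·√(2π)))·exp(−(4.2−3.36)²/(2·0.75²)) = 0.531923·exp(-0.62720) = 0.284092
  p_II = (1/(0.28·√(2π)))·exp(−(4.2−3.79)²/(2·0.28²)) = 1.424794·exp(-1.07207) = 0.487708
  p_III = (1/(0.48·√(2π)))·exp(−(4.2−5.53)²/(2·0.48²)) = 0.831130·exp(-3.83876) = 0.0178862
Unnormalised posteriors:
  π_I·p_I = 0.14 × 0.284092 = 0.0397729
  π_II·p_II = 0.48 × 0.487708 = 0.2341
  π_III·p_III = 0.38 × 0.0178862 = 0.00679674
Normaliser: 0.0397729 + 0.2341 + 0.00679674 = 0.280669
Responsibility of Type III: 0.00679674 / 0.280669 ≈ 0.0242

0.0242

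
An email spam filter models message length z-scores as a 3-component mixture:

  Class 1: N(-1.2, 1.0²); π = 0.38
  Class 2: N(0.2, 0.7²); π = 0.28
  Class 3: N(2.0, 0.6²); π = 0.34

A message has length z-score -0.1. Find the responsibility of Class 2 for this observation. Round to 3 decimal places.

0.636

Posterior ∝ prior × likelihood, so P(k | x) ∝ w_k f_k(x); normalise over all components.
Normal densities:
  p_1 = 0.217852
  p_2 = 0.51991
  p_3 = 0.00145447
Multiply by the mixture weights:
  w_1·p_1 = 0.38 × 0.217852 = 0.0827838
  w_2·p_2 = 0.28 × 0.51991 = 0.145575
  w_3·p_3 = 0.34 × 0.00145447 = 0.00049452
Marginal: 0.0827838 + 0.145575 + 0.00049452 = 0.228853
Responsibility of Class 2: 0.145575 / 0.228853 ≈ 0.636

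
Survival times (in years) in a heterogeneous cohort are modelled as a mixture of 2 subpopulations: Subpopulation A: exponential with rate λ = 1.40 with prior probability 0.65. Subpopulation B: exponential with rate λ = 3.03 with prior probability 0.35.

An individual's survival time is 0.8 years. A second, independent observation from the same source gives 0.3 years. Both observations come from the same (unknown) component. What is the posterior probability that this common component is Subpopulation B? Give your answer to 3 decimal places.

Posterior ∝ prior × likelihood, so P(k | x) ∝ π_k f_k(x); normalise over all components.
Since both observations come from the same component, the likelihood for component k is f_k(x₁)·f_k(x₂).
  p_A = [1.40·e^(−1.40·0.8) = 1.40·e^(−1.1200) = 0.456792] × [0.919866] = 0.420187
  p_B = [3.03·e^(−3.03·0.8) = 3.03·e^(−2.4240) = 0.268357] × [1.22087] = 0.327629
Weight by the priors:
  π_A·p_A = 0.65 × 0.420187 = 0.273122
  π_B·p_B = 0.35 × 0.327629 = 0.11467
Normaliser: 0.273122 + 0.11467 = 0.387792
P(Subpopulation B | x₁,x₂) ≈ 0.296

0.296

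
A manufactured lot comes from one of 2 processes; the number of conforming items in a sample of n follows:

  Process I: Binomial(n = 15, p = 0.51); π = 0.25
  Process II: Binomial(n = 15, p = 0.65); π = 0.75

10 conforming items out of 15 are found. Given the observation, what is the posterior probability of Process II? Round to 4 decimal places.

Apply Bayes' rule: the posterior for each component is proportional to its prior times its likelihood at x.
Evaluate each component's likelihood at the observed value:
  p_I = C(15,10)·0.51^10·0.49^5 = 3003·0.00119042·0.0282475 = 0.10098
  p_II = C(15,10)·0.65^10·0.35^5 = 3003·0.0134627·0.00525219 = 0.212339
Multiply by the mixture weights:
  w_I·p_I = 0.25 × 0.10098 = 0.0252451
  w_II·p_II = 0.75 × 0.212339 = 0.159254
Denominator: 0.0252451 + 0.159254 = 0.184499
P(Process II | x) = 0.159254 / 0.184499 ≈ 0.8632

0.8632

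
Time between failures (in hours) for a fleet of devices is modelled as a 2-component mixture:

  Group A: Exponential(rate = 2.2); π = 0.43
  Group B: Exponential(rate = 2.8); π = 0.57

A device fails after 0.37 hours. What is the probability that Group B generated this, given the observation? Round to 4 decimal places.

0.5747

The responsibility of component k is P(Z=k) f_k(x) divided by Σ_j P(Z=j) f_j(x).
Exponential densities:
  f_A = 2.2·e^(−2.2·0.37) = 2.2·e^(−0.8140) = 0.974781
  f_B = 2.8·e^(−2.8·0.37) = 2.8·e^(−1.0360) = 0.99364
Multiply by the mixture weights:
  P(Z=A)·f_A = 0.43 × 0.974781 = 0.419156
  P(Z=B)·f_B = 0.57 × 0.99364 = 0.566375
Sum: 0.419156 + 0.566375 = 0.98553
P(Group B | data) = 0.566375 / 0.98553 ≈ 0.5747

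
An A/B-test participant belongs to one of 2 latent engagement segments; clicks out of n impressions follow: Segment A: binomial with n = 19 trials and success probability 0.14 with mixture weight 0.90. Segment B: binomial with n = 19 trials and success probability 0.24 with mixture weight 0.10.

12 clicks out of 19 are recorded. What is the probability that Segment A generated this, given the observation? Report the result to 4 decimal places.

0.0321

P(component k | x) = π_k·f_k(x) / marginal(x), where marginal(x) = Σ_j π_j·f_j(x).
Evaluate each component's likelihood at the observed value:
  L_A = C(19,12)·0.14^12·0.86^7 = 50388·5.66939e-11·0.347928 = 9.93923e-07
  L_B = C(19,12)·0.24^12·0.76^7 = 50388·3.65203e-08·0.146452 = 0.000269499
Unnormalised posteriors:
  π_A·L_A = 0.90 × 9.93923e-07 = 8.94531e-07
  π_B·L_B = 0.10 × 0.000269499 = 2.69499e-05
Marginal: 8.94531e-07 + 2.69499e-05 = 2.78444e-05
So the posterior for Segment A is 8.94531e-07 / 2.78444e-05 ≈ 0.0321.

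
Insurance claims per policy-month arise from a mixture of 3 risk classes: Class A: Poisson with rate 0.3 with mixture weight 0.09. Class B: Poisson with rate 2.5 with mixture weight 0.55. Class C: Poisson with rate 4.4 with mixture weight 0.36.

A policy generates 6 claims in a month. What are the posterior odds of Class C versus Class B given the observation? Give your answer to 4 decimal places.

Only the two components matter; the odds are (π_i f_i(x)) / (π_j f_j(x)).
Evaluate each component's likelihood at the observed value:
  f_A = 7.50078e-07
  f_B = 0.0278337
  f_C = 0.123734
0.0445441 / 0.0153085 ≈ 2.9098

2.9098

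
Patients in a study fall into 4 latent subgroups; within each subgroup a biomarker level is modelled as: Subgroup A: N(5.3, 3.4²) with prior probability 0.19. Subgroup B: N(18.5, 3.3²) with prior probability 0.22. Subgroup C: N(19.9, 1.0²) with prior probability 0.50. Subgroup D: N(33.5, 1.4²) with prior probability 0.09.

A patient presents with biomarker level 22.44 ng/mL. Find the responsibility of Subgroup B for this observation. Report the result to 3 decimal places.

0.622

Posterior ∝ prior × likelihood, so P(k | x) ∝ w_k f_k(x); normalise over all components.
Component likelihoods at x = 22.44 ng/mL:
  L_A = 3.55605e-07
  L_B = 0.0592727
  L_C = 0.0158476
  L_D = 7.9914e-15
Prior × likelihood for each component:
  w_A·L_A = 0.19 × 3.55605e-07 = 6.7565e-08
  w_B·L_B = 0.22 × 0.0592727 = 0.01304
  w_C·L_C = 0.50 × 0.0158476 = 0.00792379
  w_D·L_D = 0.09 × 7.9914e-15 = 7.19226e-16
Sum: 6.7565e-08 + 0.01304 + 0.00792379 + 7.19226e-16 = 0.0209638
Responsibility of Subgroup B: 0.01304 / 0.0209638 ≈ 0.622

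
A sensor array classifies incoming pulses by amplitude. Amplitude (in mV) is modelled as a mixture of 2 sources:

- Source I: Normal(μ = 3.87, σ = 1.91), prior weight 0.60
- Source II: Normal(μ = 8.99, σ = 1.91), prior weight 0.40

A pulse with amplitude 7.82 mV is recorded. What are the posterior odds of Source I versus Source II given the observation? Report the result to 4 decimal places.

0.2132

Since P(k|x) ∝ P(Z=k) f_k(x), the posterior odds are P(Z=i) f_i(x) / (P(Z=j) f_j(x)).
Evaluate each component's likelihood at the observed value:
  p_I = 0.0246129
  p_II = 0.173139
Posterior odds = (P(Z=I)·p_I) / (P(Z=II)·p_II) = (0.60·0.0246129) / (0.40·0.173139) = 0.0147678 / 0.0692556 ≈ 0.2132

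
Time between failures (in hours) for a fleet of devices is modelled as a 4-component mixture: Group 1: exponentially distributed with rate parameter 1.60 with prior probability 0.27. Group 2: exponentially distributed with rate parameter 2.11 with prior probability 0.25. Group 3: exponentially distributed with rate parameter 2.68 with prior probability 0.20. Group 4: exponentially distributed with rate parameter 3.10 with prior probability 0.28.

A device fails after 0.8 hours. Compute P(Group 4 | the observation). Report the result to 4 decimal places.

By Bayes' theorem, P(k | x) = π_k f_k(x) / Σ_j π_j f_j(x).
Component likelihoods at x = 0.8 hours:
  L_1 = 1.60·e^(−1.60·0.8) = 1.60·e^(−1.2800) = 0.44486
  L_2 = 2.11·e^(−2.11·0.8) = 2.11·e^(−1.6880) = 0.390116
  L_3 = 2.68·e^(−2.68·0.8) = 2.68·e^(−2.1440) = 0.314056
  L_4 = 3.10·e^(−3.10·0.8) = 3.10·e^(−2.4800) = 0.259604
Unnormalised posteriors:
  π_1·L_1 = 0.27 × 0.44486 = 0.120112
  π_2·L_2 = 0.25 × 0.390116 = 0.0975289
  π_3·L_3 = 0.20 × 0.314056 = 0.0628112
  π_4·L_4 = 0.28 × 0.259604 = 0.0726891
Marginal: 0.120112 + 0.0975289 + 0.0628112 + 0.0726891 = 0.353141
P(Group 4 | the observation) ≈ 0.2058

0.2058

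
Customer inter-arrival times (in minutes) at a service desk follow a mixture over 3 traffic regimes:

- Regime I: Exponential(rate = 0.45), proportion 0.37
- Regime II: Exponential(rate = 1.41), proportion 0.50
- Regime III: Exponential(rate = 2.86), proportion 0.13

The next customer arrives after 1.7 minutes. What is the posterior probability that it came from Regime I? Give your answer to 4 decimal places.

P(component k | x) = π_k·f_k(x) / marginal(x), where marginal(x) = Σ_j π_j·f_j(x).
Exponential densities:
  f_I = 0.2094
  f_II = 0.128297
  f_III = 0.0221221
Multiply by the mixture weights:
  π_I·f_I = 0.37 × 0.2094 = 0.0774781
  π_II·f_II = 0.50 × 0.128297 = 0.0641483
  π_III·f_III = 0.13 × 0.0221221 = 0.00287587
Sum: 0.0774781 + 0.0641483 + 0.00287587 = 0.144502
P(Regime I | x) ≈ 0.5362

0.5362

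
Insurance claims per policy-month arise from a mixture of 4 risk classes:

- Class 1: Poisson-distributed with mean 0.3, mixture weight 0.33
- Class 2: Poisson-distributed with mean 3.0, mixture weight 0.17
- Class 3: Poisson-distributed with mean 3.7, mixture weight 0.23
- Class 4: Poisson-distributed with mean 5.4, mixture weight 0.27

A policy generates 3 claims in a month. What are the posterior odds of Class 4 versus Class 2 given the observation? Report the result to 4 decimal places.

0.8403

Since P(k|x) ∝ π_k f_k(x), the posterior odds are π_i f_i(x) / (π_j f_j(x)).
Evaluate each component's likelihood at the observed value:
  p_1 = 0.00333368
  p_2 = 0.224042
  p_3 = 0.20872
  p_4 = 0.118533
Odds = (0.27/0.17) × (0.118533/0.224042) = 1.58824 × 0.529067 ≈ 0.8403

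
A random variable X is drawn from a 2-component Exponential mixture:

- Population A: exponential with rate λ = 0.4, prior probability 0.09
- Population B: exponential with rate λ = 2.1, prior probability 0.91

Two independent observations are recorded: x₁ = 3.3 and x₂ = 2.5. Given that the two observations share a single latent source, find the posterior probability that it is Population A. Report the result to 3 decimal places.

Posterior ∝ prior × likelihood, so P(k | x) ∝ w_k f_k(x); normalise over all components.
Since both observations come from the same component, the likelihood for component k is f_k(x₁)·f_k(x₂).
  f_A = [0.106854] × [0.147152] = 0.0157238
  f_B = [0.0020538] × [0.0110198] = 2.26325e-05
Multiply by the mixture weights:
  w_A·f_A = 0.09 × 0.0157238 = 0.00141514
  w_B·f_B = 0.91 × 2.26325e-05 = 2.05955e-05
Denominator: 0.00141514 + 2.05955e-05 = 0.00143574
P(Population A | data) = 0.00141514 / 0.00143574 ≈ 0.986

0.986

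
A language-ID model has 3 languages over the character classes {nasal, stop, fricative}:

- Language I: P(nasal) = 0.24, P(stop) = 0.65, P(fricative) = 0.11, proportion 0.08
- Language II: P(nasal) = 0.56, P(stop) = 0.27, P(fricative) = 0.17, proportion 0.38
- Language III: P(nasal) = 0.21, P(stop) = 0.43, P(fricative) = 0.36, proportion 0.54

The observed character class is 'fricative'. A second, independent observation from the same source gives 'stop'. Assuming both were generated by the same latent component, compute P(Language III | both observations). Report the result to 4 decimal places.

0.7830

The responsibility of component k is π_k f_k(x) divided by Σ_j π_j f_j(x).
Since both observations come from the same component, the likelihood for component k is f_k(x₁)·f_k(x₂).
  f_I = [P(fricative | comp) = 0.11] × [0.65] = 0.0715
  f_II = [P(fricative | comp) = 0.17] × [0.27] = 0.0459
  f_III = [P(fricative | comp) = 0.36] × [0.43] = 0.1548
Prior × likelihood for each component:
  π_I·f_I = 0.08 × 0.0715 = 0.00572
  π_II·f_II = 0.38 × 0.0459 = 0.017442
  π_III·f_III = 0.54 × 0.1548 = 0.083592
Sum: 0.00572 + 0.017442 + 0.083592 = 0.106754
P(Language III | data) ≈ 0.7830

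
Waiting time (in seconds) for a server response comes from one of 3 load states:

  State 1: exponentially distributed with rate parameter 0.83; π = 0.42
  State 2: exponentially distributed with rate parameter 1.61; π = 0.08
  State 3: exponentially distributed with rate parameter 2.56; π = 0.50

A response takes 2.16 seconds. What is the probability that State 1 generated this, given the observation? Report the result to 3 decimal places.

0.865

The responsibility of component k is w_k f_k(x) divided by Σ_j w_j f_j(x).
Evaluate each component's likelihood at the observed value:
  f_1 = 0.138189
  f_2 = 0.0497191
  f_3 = 0.010157
Weight by the priors:
  w_1·f_1 = 0.42 × 0.138189 = 0.0580396
  w_2·f_2 = 0.08 × 0.0497191 = 0.00397753
  w_3·f_3 = 0.50 × 0.010157 = 0.0050785
Normaliser: 0.0580396 + 0.00397753 + 0.0050785 = 0.0670956
So the posterior for State 1 is 0.0580396 / 0.0670956 ≈ 0.865.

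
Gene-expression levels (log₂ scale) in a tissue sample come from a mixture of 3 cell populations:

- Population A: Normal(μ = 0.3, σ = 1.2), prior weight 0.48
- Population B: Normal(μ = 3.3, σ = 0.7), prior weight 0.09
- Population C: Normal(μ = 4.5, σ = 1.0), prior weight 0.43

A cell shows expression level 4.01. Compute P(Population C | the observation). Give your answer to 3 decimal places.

0.826

By Bayes' theorem, P(k | x) = π_k f_k(x) / Σ_j π_j f_j(x).
Normal densities:
  p_A = 0.0027935
  p_B = 0.340735
  p_C = 0.353812
Prior × likelihood for each component:
  π_A·p_A = 0.48 × 0.0027935 = 0.00134088
  π_B·p_B = 0.09 × 0.340735 = 0.0306661
  π_C·p_C = 0.43 × 0.353812 = 0.152139
Marginal: 0.00134088 + 0.0306661 + 0.152139 = 0.184146
P(Population C | 4.01) ≈ 0.826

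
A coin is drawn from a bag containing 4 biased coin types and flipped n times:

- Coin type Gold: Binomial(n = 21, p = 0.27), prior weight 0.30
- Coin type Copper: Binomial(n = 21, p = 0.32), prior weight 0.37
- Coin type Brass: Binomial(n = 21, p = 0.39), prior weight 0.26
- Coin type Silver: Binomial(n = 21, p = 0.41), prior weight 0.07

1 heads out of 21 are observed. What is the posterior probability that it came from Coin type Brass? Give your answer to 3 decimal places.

0.025

Apply Bayes' rule: the posterior for each component is proportional to its prior times its likelihood at x.
Evaluate each component's likelihood at the observed value:
  L_Gold = C(21,1)·0.27^1·0.73^20 = 21·0.27·0.00184696 = 0.0104723
  L_Copper = C(21,1)·0.32^1·0.68^20 = 21·0.32·0.000446867 = 0.00300295
  L_Brass = C(21,1)·0.39^1·0.61^20 = 21·0.39·5.08858e-05 = 0.000416755
  L_Silver = C(21,1)·0.41^1·0.59^20 = 21·0.41·2.6124e-05 = 0.000224928
Multiply by the mixture weights:
  P(Z=Gold)·L_Gold = 0.30 × 0.0104723 = 0.00314168
  P(Z=Copper)·L_Copper = 0.37 × 0.00300295 = 0.00111109
  P(Z=Brass)·L_Brass = 0.26 × 0.000416755 = 0.000108356
  P(Z=Silver)·L_Silver = 0.07 × 0.000224928 = 1.5745e-05
Evidence: 0.00314168 + 0.00111109 + 0.000108356 + 1.5745e-05 = 0.00437687
Responsibility of Coin type Brass: 0.000108356 / 0.00437687 ≈ 0.025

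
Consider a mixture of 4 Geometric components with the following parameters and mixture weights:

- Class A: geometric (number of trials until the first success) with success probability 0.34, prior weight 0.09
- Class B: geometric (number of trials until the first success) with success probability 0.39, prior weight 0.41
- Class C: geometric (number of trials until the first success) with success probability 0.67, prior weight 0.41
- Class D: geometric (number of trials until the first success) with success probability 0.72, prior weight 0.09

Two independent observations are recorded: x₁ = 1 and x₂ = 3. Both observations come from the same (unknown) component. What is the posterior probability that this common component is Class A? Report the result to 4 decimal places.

By Bayes' theorem, P(k | x) = π_k f_k(x) / Σ_j π_j f_j(x).
Since both observations come from the same component, the likelihood for component k is f_k(x₁)·f_k(x₂).
  L_A = [0.34] × [0.148104] = 0.0503554
  L_B = [0.39] × [0.145119] = 0.0565964
  L_C = [0.67] × [0.072963] = 0.0488852
  L_D = [0.72] × [0.056448] = 0.0406426
Prior × likelihood for each component:
  π_A·L_A = 0.09 × 0.0503554 = 0.00453198
  π_B·L_B = 0.41 × 0.0565964 = 0.0232045
  π_C·L_C = 0.41 × 0.0488852 = 0.0200429
  π_D·L_D = 0.09 × 0.0406426 = 0.00365783
Evidence: 0.00453198 + 0.0232045 + 0.0200429 + 0.00365783 = 0.0514373
P(Class A | x₁, x₂) = 0.00453198 / 0.0514373 ≈ 0.0881

0.0881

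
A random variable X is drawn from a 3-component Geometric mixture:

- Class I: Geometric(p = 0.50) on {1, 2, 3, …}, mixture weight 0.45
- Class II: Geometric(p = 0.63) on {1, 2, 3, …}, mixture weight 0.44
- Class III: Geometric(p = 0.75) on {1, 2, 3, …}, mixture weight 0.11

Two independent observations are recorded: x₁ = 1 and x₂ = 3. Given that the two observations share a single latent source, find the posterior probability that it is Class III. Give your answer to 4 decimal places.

0.0692

Posterior ∝ prior × likelihood, so P(k | x) ∝ π_k f_k(x); normalise over all components.
Since both observations come from the same component, the likelihood for component k is f_k(x₁)·f_k(x₂).
  L_I = [0.5] × [0.125] = 0.0625
  L_II = [0.63] × [0.086247] = 0.0543356
  L_III = [0.75] × [0.046875] = 0.0351562
Weight by the priors:
  π_I·L_I = 0.45 × 0.0625 = 0.028125
  π_II·L_II = 0.44 × 0.0543356 = 0.0239077
  π_III·L_III = 0.11 × 0.0351562 = 0.00386719
Evidence: 0.028125 + 0.0239077 + 0.00386719 = 0.0558999
P(Class III | data) = 0.00386719 / 0.0558999 ≈ 0.0692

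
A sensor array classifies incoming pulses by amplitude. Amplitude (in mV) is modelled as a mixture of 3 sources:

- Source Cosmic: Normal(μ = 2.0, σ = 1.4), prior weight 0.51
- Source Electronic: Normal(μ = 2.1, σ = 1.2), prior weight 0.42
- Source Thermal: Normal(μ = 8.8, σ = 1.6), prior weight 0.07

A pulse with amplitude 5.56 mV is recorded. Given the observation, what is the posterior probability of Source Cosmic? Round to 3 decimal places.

Posterior ∝ prior × likelihood, so P(k | x) ∝ P(Z=k) f_k(x); normalise over all components.
Component likelihoods at x = 5.56 mV:
  f_Cosmic = 0.0112378
  f_Electronic = 0.00520536
  f_Thermal = 0.0320886
Prior × likelihood for each component:
  P(Z=Cosmic)·f_Cosmic = 0.51 × 0.0112378 = 0.00573128
  P(Z=Electronic)·f_Electronic = 0.42 × 0.00520536 = 0.00218625
  P(Z=Thermal)·f_Thermal = 0.07 × 0.0320886 = 0.0022462
Sum: 0.00573128 + 0.00218625 + 0.0022462 = 0.0101637
Responsibility of Source Cosmic: 0.00573128 / 0.0101637 ≈ 0.564

0.564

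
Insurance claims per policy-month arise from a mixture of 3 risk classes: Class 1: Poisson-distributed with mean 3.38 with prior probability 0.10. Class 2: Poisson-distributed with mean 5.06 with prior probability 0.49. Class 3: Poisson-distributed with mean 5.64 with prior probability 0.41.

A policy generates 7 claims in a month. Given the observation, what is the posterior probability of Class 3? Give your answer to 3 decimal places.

Posterior ∝ prior × likelihood, so P(k | x) ∝ π_k f_k(x); normalise over all components.
Component likelihoods at x = 7 claims:
  f_1 = 0.0340464
  f_2 = 0.106928
  f_3 = 0.127968
Prior × likelihood for each component:
  π_1·f_1 = 0.10 × 0.0340464 = 0.00340464
  π_2·f_2 = 0.49 × 0.106928 = 0.0523949
  π_3·f_3 = 0.41 × 0.127968 = 0.052467
Evidence: 0.00340464 + 0.0523949 + 0.052467 = 0.108267
Responsibility of Class 3: 0.052467 / 0.108267 ≈ 0.485

0.485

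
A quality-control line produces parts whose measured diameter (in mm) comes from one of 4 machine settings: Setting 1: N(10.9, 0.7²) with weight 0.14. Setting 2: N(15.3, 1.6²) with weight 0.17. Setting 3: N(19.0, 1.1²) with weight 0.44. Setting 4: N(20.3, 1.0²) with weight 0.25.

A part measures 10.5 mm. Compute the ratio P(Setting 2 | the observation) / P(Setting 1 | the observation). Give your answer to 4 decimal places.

0.0069

The posterior odds equal the prior odds times the likelihood ratio: (π_i/π_j)·(f_i(x)/f_j(x)).
Normal densities:
  p_1 = (1/(0.7·√(2π)))·exp(−(10.5−10.9)²/(2·0.7²)) = 0.569918·exp(-0.16327) = 0.484068
  p_2 = (1/(1.6·√(2π)))·exp(−(10.5−15.3)²/(2·1.6²)) = 0.249339·exp(-4.50000) = 0.00276991
  p_3 = (1/(1.1·√(2π)))·exp(−(10.5−19.0)²/(2·1.1²)) = 0.362675·exp(-29.85537) = 3.92188e-14
  p_4 = (1/(1.0·√(2π)))·exp(−(10.5−20.3)²/(2·1.0²)) = 0.398942·exp(-48.02000) = 5.573e-22
Posterior odds = (π_2·p_2) / (π_1·p_1) = (0.17·0.00276991) / (0.14·0.484068) = 0.000470884 / 0.0677696 ≈ 0.0069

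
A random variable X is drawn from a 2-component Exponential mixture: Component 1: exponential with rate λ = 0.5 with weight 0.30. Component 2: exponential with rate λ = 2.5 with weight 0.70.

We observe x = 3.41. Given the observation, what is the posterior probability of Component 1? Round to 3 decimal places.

0.987

P(component k | x) = w_k·f_k(x) / marginal(x), where marginal(x) = Σ_j w_j·f_j(x).
Component likelihoods at x = 3.41:
  p_1 = 0.0908862
  p_2 = 0.000496112
Weight by the priors:
  w_1·p_1 = 0.30 × 0.0908862 = 0.0272659
  w_2·p_2 = 0.70 × 0.000496112 = 0.000347278
Normaliser: 0.0272659 + 0.000347278 = 0.0276131
P(Component 1 | data) = 0.0272659 / 0.0276131 ≈ 0.987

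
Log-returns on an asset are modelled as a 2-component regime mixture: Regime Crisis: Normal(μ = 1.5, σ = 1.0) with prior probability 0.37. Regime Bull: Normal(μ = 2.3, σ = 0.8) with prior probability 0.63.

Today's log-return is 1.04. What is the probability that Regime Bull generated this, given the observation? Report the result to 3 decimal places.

0.406

Posterior ∝ prior × likelihood, so P(k | x) ∝ π_k f_k(x); normalise over all components.
Normal densities:
  L_Crisis = (1/(1.0·√(2π)))·exp(−(1.04−1.5)²/(2·1.0²)) = 0.398942·exp(-0.10580) = 0.35889
  L_Bull = (1/(0.8·√(2π)))·exp(−(1.04−2.3)²/(2·0.8²)) = 0.498678·exp(-1.24031) = 0.144264
Weight by the priors:
  π_Crisis·L_Crisis = 0.37 × 0.35889 = 0.132789
  π_Bull·L_Bull = 0.63 × 0.144264 = 0.0908866
Denominator: 0.132789 + 0.0908866 = 0.223676
Responsibility of Regime Bull: 0.0908866 / 0.223676 ≈ 0.406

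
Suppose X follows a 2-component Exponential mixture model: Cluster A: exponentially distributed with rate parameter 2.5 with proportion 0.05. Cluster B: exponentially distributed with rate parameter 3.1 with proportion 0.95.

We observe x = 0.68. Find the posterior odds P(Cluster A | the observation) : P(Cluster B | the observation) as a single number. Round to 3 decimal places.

The posterior odds equal the prior odds times the likelihood ratio: (w_i/w_j)·(f_i(x)/f_j(x)).
Exponential densities:
  p_A = 2.5·e^(−2.5·0.68) = 2.5·e^(−1.7000) = 0.456709
  p_B = 3.1·e^(−3.1·0.68) = 3.1·e^(−2.1080) = 0.37659
Posterior odds = (w_A·p_A) / (w_B·p_B) = (0.05·0.456709) / (0.95·0.37659) = 0.0228354 / 0.357761 ≈ 0.064

0.064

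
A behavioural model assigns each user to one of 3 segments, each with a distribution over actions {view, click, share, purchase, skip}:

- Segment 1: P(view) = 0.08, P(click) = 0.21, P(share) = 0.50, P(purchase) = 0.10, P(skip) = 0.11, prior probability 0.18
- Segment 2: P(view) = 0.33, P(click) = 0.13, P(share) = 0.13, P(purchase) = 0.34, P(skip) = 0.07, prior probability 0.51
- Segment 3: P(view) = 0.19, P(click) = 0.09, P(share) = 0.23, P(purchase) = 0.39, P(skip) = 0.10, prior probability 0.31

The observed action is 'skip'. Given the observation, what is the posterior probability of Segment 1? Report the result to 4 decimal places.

0.2289

Apply Bayes' rule: the posterior for each component is proportional to its prior times its likelihood at x.
Component likelihoods at x = 'skip':
  L_1 = P(skip | comp) = 0.11
  L_2 = P(skip | comp) = 0.07
  L_3 = P(skip | comp) = 0.10
Multiply by the mixture weights:
  w_1·L_1 = 0.18 × 0.11 = 0.0198
  w_2·L_2 = 0.51 × 0.07 = 0.0357
  w_3·L_3 = 0.31 × 0.1 = 0.031
Denominator: 0.0198 + 0.0357 + 0.031 = 0.0865
Responsibility of Segment 1: 0.0198 / 0.0865 ≈ 0.2289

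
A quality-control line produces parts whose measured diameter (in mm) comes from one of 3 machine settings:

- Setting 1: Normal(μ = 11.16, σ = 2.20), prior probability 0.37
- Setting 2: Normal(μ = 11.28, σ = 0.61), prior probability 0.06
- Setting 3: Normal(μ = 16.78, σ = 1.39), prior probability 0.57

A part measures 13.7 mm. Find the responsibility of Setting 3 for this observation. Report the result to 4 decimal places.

Apply Bayes' rule: the posterior for each component is proportional to its prior times its likelihood at x.
Evaluate each component's likelihood at the observed value:
  p_1 = 0.0931184
  p_2 = 0.000250004
  p_3 = 0.0246448
Weight by the priors:
  w_1·p_1 = 0.37 × 0.0931184 = 0.0344538
  w_2·p_2 = 0.06 × 0.000250004 = 1.50003e-05
  w_3·p_3 = 0.57 × 0.0246448 = 0.0140476
Marginal: 0.0344538 + 1.50003e-05 + 0.0140476 = 0.0485164
So the posterior for Setting 3 is 0.0140476 / 0.0485164 ≈ 0.2895.

0.2895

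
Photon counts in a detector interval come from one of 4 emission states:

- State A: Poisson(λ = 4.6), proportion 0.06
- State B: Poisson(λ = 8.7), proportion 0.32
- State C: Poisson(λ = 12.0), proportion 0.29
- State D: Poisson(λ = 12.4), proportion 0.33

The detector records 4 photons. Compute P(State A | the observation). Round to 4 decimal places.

Posterior ∝ prior × likelihood, so P(k | x) ∝ π_k f_k(x); normalise over all components.
Poisson probabilities:
  L_A = 0.187528
  L_B = 0.0397653
  L_C = 0.0053086
  L_D = 0.00405718
Multiply by the mixture weights:
  π_A·L_A = 0.06 × 0.187528 = 0.0112517
  π_B·L_B = 0.32 × 0.0397653 = 0.0127249
  π_C·L_C = 0.29 × 0.0053086 = 0.00153949
  π_D·L_D = 0.33 × 0.00405718 = 0.00133887
Normaliser: 0.0112517 + 0.0127249 + 0.00153949 + 0.00133887 = 0.0268549
P(State A | the observation) ≈ 0.4190

0.4190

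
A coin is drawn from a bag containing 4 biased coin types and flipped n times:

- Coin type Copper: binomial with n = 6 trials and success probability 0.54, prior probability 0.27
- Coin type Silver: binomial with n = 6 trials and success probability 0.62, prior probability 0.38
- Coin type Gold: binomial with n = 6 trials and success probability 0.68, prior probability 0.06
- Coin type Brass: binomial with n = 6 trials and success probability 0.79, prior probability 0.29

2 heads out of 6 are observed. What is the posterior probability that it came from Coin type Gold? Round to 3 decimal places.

0.040

Posterior ∝ prior × likelihood, so P(k | x) ∝ P(Z=k) f_k(x); normalise over all components.
Evaluate each component's likelihood at the observed value:
  f_Copper = 0.195844
  f_Silver = 0.120229
  f_Gold = 0.0727292
  f_Brass = 0.0182063
Weight by the priors:
  P(Z=Copper)·f_Copper = 0.27 × 0.195844 = 0.0528779
  P(Z=Silver)·f_Silver = 0.38 × 0.120229 = 0.045687
  P(Z=Gold)·f_Gold = 0.06 × 0.0727292 = 0.00436375
  P(Z=Brass)·f_Brass = 0.29 × 0.0182063 = 0.00527984
Marginal: 0.0528779 + 0.045687 + 0.00436375 + 0.00527984 = 0.108208
So the posterior for Coin type Gold is 0.00436375 / 0.108208 ≈ 0.040.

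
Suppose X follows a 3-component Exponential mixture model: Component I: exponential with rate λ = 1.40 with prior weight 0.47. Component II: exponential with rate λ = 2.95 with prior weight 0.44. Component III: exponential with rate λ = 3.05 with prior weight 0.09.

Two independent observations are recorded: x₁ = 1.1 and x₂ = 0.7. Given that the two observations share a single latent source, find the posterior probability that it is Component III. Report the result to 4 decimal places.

By Bayes' theorem, P(k | x) = π_k f_k(x) / Σ_j π_j f_j(x).
Since both observations come from the same component, the likelihood for component k is f_k(x₁)·f_k(x₂).
  p_I = [1.40·e^(−1.40·1.1) = 1.40·e^(−1.5400) = 0.300134] × [0.525436] = 0.157701
  p_II = [2.95·e^(−2.95·1.1) = 2.95·e^(−3.2450) = 0.114957] × [0.374114] = 0.0430071
  p_III = [3.05·e^(−3.05·1.1) = 3.05·e^(−3.3550) = 0.106474] × [0.360646] = 0.0383993
Multiply by the mixture weights:
  π_I·p_I = 0.47 × 0.157701 = 0.0741194
  π_II·p_II = 0.44 × 0.0430071 = 0.0189231
  π_III·p_III = 0.09 × 0.0383993 = 0.00345593
Marginal: 0.0741194 + 0.0189231 + 0.00345593 = 0.0964985
P(Component III | x₁, x₂) = 0.00345593 / 0.0964985 ≈ 0.0358

0.0358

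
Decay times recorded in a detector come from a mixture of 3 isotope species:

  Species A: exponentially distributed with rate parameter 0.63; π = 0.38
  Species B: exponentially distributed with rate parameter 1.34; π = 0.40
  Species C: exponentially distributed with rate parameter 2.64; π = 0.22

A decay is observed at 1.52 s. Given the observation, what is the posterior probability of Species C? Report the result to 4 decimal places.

The responsibility of component k is π_k f_k(x) divided by Σ_j π_j f_j(x).
Exponential densities:
  f_A = 0.241802
  f_B = 0.174797
  f_C = 0.0477383
Weight by the priors:
  π_A·f_A = 0.38 × 0.241802 = 0.0918848
  π_B·f_B = 0.40 × 0.174797 = 0.0699188
  π_C·f_C = 0.22 × 0.0477383 = 0.0105024
Marginal: 0.0918848 + 0.0699188 + 0.0105024 = 0.172306
Responsibility of Species C: 0.0105024 / 0.172306 ≈ 0.0610

0.0610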